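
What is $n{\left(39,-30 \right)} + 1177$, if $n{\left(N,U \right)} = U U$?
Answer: $2077$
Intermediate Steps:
$n{\left(N,U \right)} = U^{2}$
$n{\left(39,-30 \right)} + 1177 = \left(-30\right)^{2} + 1177 = 900 + 1177 = 2077$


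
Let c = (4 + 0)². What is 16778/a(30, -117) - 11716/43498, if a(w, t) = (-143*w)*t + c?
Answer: -1287747473/5458411777 ≈ -0.23592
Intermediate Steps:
c = 16 (c = 4² = 16)
a(w, t) = 16 - 143*t*w (a(w, t) = (-143*w)*t + 16 = -143*t*w + 16 = 16 - 143*t*w)
16778/a(30, -117) - 11716/43498 = 16778/(16 - 143*(-117)*30) - 11716/43498 = 16778/(16 + 501930) - 11716*1/43498 = 16778/501946 - 5858/21749 = 16778*(1/501946) - 5858/21749 = 8389/250973 - 5858/21749 = -1287747473/5458411777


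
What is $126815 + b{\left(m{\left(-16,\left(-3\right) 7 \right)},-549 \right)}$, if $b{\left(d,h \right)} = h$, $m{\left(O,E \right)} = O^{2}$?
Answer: $126266$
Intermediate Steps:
$126815 + b{\left(m{\left(-16,\left(-3\right) 7 \right)},-549 \right)} = 126815 - 549 = 126266$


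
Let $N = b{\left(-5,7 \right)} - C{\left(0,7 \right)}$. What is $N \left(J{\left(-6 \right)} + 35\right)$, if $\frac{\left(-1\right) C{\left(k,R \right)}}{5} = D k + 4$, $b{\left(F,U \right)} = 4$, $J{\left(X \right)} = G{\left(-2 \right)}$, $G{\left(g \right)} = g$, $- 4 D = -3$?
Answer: $792$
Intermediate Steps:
$D = \frac{3}{4}$ ($D = \left(- \frac{1}{4}\right) \left(-3\right) = \frac{3}{4} \approx 0.75$)
$J{\left(X \right)} = -2$
$C{\left(k,R \right)} = -20 - \frac{15 k}{4}$ ($C{\left(k,R \right)} = - 5 \left(\frac{3 k}{4} + 4\right) = - 5 \left(4 + \frac{3 k}{4}\right) = -20 - \frac{15 k}{4}$)
$N = 24$ ($N = 4 - \left(-20 - 0\right) = 4 - \left(-20 + 0\right) = 4 - -20 = 4 + 20 = 24$)
$N \left(J{\left(-6 \right)} + 35\right) = 24 \left(-2 + 35\right) = 24 \cdot 33 = 792$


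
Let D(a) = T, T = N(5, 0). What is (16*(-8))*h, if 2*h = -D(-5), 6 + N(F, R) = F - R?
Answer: -64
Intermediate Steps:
N(F, R) = -6 + F - R (N(F, R) = -6 + (F - R) = -6 + F - R)
T = -1 (T = -6 + 5 - 1*0 = -6 + 5 + 0 = -1)
D(a) = -1
h = ½ (h = (-1*(-1))/2 = (½)*1 = ½ ≈ 0.50000)
(16*(-8))*h = (16*(-8))*(½) = -128*½ = -64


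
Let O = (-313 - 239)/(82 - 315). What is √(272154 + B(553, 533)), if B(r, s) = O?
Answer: 3*√1641677458/233 ≈ 521.69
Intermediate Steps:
O = 552/233 (O = -552/(-233) = -552*(-1/233) = 552/233 ≈ 2.3691)
B(r, s) = 552/233
√(272154 + B(553, 533)) = √(272154 + 552/233) = √(63412434/233) = 3*√1641677458/233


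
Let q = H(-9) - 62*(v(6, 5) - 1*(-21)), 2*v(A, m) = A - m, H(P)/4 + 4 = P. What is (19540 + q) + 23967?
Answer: 42122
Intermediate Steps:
H(P) = -16 + 4*P
v(A, m) = A/2 - m/2 (v(A, m) = (A - m)/2 = A/2 - m/2)
q = -1385 (q = (-16 + 4*(-9)) - 62*(((½)*6 - ½*5) - 1*(-21)) = (-16 - 36) - 62*((3 - 5/2) + 21) = -52 - 62*(½ + 21) = -52 - 62*43/2 = -52 - 1333 = -1385)
(19540 + q) + 23967 = (19540 - 1385) + 23967 = 18155 + 23967 = 42122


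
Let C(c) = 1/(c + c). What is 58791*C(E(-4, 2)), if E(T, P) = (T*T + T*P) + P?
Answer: 58791/20 ≈ 2939.6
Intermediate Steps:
E(T, P) = P + T**2 + P*T (E(T, P) = (T**2 + P*T) + P = P + T**2 + P*T)
C(c) = 1/(2*c)
58791*C(E(-4, 2)) = 58791*(1/(2*(2 + (-4)**2 + 2*(-4)))) = 58791*(1/(2*(2 + 16 - 8))) = 58791*((1/2)/10) = 58791*((1/2)*(1/10)) = 58791*(1/20) = 58791/20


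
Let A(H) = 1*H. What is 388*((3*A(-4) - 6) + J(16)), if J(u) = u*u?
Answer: 92344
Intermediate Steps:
J(u) = u**2
A(H) = H
388*((3*A(-4) - 6) + J(16)) = 388*((3*(-4) - 6) + 16**2) = 388*((-12 - 6) + 256) = 388*(-18 + 256) = 388*238 = 92344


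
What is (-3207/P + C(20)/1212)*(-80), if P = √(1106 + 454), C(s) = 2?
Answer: -40/303 + 4276*√390/13 ≈ 6495.6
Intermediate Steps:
P = 2*√390 (P = √1560 = 2*√390 ≈ 39.497)
(-3207/P + C(20)/1212)*(-80) = (-3207*√390/780 + 2/1212)*(-80) = (-1069*√390/260 + 2*(1/1212))*(-80) = (-1069*√390/260 + 1/606)*(-80) = (1/606 - 1069*√390/260)*(-80) = -40/303 + 4276*√390/13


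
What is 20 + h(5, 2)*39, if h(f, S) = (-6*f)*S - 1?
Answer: -2359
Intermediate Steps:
h(f, S) = -1 - 6*S*f (h(f, S) = -6*S*f - 1 = -1 - 6*S*f)
20 + h(5, 2)*39 = 20 + (-1 - 6*2*5)*39 = 20 + (-1 - 60)*39 = 20 - 61*39 = 20 - 2379 = -2359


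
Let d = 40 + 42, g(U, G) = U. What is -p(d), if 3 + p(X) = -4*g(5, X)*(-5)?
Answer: -97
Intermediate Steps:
d = 82
p(X) = 97 (p(X) = -3 - 4*5*(-5) = -3 - 20*(-5) = -3 + 100 = 97)
-p(d) = -1*97 = -97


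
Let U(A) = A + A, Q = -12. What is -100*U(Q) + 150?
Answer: 2550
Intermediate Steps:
U(A) = 2*A
-100*U(Q) + 150 = -200*(-12) + 150 = -100*(-24) + 150 = 2400 + 150 = 2550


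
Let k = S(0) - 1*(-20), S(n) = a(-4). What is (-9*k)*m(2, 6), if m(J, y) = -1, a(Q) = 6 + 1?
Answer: 243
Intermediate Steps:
a(Q) = 7
S(n) = 7
k = 27 (k = 7 - 1*(-20) = 7 + 20 = 27)
(-9*k)*m(2, 6) = -9*27*(-1) = -243*(-1) = 243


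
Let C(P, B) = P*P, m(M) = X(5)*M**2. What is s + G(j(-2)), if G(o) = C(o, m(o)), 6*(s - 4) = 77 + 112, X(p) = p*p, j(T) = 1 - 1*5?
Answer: 103/2 ≈ 51.500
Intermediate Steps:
j(T) = -4 (j(T) = 1 - 5 = -4)
X(p) = p**2
m(M) = 25*M**2 (m(M) = 5**2*M**2 = 25*M**2)
s = 71/2 (s = 4 + (77 + 112)/6 = 4 + (1/6)*189 = 4 + 63/2 = 71/2 ≈ 35.500)
C(P, B) = P**2
G(o) = o**2
s + G(j(-2)) = 71/2 + (-4)**2 = 71/2 + 16 = 103/2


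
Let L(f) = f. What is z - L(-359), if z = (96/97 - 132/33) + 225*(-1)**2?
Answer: 56356/97 ≈ 580.99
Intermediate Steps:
z = 21533/97 (z = (96*(1/97) - 132*1/33) + 225*1 = (96/97 - 4) + 225 = -292/97 + 225 = 21533/97 ≈ 221.99)
z - L(-359) = 21533/97 - 1*(-359) = 21533/97 + 359 = 56356/97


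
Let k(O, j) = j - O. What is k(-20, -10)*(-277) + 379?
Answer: -2391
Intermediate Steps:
k(-20, -10)*(-277) + 379 = (-10 - 1*(-20))*(-277) + 379 = (-10 + 20)*(-277) + 379 = 10*(-277) + 379 = -2770 + 379 = -2391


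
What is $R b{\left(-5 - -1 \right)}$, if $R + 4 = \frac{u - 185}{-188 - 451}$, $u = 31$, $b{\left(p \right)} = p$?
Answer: $\frac{9608}{639} \approx 15.036$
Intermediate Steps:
$R = - \frac{2402}{639}$ ($R = -4 + \frac{31 - 185}{-188 - 451} = -4 - \frac{154}{-639} = -4 - - \frac{154}{639} = -4 + \frac{154}{639} = - \frac{2402}{639} \approx -3.759$)
$R b{\left(-5 - -1 \right)} = - \frac{2402 \left(-5 - -1\right)}{639} = - \frac{2402 \left(-5 + 1\right)}{639} = \left(- \frac{2402}{639}\right) \left(-4\right) = \frac{9608}{639}$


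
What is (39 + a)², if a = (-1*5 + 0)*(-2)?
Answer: 2401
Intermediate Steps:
a = 10 (a = (-5 + 0)*(-2) = -5*(-2) = 10)
(39 + a)² = (39 + 10)² = 49² = 2401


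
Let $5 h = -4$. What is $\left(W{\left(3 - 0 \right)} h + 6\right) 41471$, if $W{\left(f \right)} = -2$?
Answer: $\frac{1575898}{5} \approx 3.1518 \cdot 10^{5}$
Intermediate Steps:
$h = - \frac{4}{5}$ ($h = \frac{1}{5} \left(-4\right) = - \frac{4}{5} \approx -0.8$)
$\left(W{\left(3 - 0 \right)} h + 6\right) 41471 = \left(\left(-2\right) \left(- \frac{4}{5}\right) + 6\right) 41471 = \left(\frac{8}{5} + 6\right) 41471 = \frac{38}{5} \cdot 41471 = \frac{1575898}{5}$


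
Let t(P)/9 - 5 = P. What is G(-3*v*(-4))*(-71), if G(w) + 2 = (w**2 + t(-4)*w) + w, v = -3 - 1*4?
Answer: -441194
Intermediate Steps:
t(P) = 45 + 9*P
v = -7 (v = -3 - 4 = -7)
G(w) = -2 + w**2 + 10*w (G(w) = -2 + ((w**2 + (45 + 9*(-4))*w) + w) = -2 + ((w**2 + (45 - 36)*w) + w) = -2 + ((w**2 + 9*w) + w) = -2 + (w**2 + 10*w) = -2 + w**2 + 10*w)
G(-3*v*(-4))*(-71) = (-2 + (-3*(-7)*(-4))**2 + 10*(-3*(-7)*(-4)))*(-71) = (-2 + (21*(-4))**2 + 10*(21*(-4)))*(-71) = (-2 + (-84)**2 + 10*(-84))*(-71) = (-2 + 7056 - 840)*(-71) = 6214*(-71) = -441194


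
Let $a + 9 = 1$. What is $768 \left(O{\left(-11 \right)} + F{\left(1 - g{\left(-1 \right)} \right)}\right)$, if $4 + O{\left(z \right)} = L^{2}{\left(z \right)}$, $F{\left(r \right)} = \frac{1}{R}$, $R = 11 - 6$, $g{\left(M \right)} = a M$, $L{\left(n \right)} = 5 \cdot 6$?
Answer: $\frac{3441408}{5} \approx 6.8828 \cdot 10^{5}$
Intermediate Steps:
$a = -8$ ($a = -9 + 1 = -8$)
$L{\left(n \right)} = 30$
$g{\left(M \right)} = - 8 M$
$R = 5$ ($R = 11 - 6 = 5$)
$F{\left(r \right)} = \frac{1}{5}$
$O{\left(z \right)} = 896$ ($O{\left(z \right)} = -4 + 30^{2} = -4 + 900 = 896$)
$768 \left(O{\left(-11 \right)} + F{\left(1 - g{\left(-1 \right)} \right)}\right) = 768 \left(896 + \frac{1}{5}\right) = 768 \cdot \frac{4481}{5} = \frac{3441408}{5}$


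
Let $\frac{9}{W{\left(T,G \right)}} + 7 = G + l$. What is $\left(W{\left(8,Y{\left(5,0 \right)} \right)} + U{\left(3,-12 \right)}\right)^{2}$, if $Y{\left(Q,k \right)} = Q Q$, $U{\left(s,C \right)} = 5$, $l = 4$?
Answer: $\frac{14161}{484} \approx 29.258$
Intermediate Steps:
$Y{\left(Q,k \right)} = Q^{2}$
$W{\left(T,G \right)} = \frac{9}{-3 + G}$ ($W{\left(T,G \right)} = \frac{9}{-7 + \left(G + 4\right)} = \frac{9}{-7 + \left(4 + G\right)} = \frac{9}{-3 + G}$)
$\left(W{\left(8,Y{\left(5,0 \right)} \right)} + U{\left(3,-12 \right)}\right)^{2} = \left(\frac{9}{-3 + 5^{2}} + 5\right)^{2} = \left(\frac{9}{-3 + 25} + 5\right)^{2} = \left(\frac{9}{22} + 5\right)^{2} = \left(\frac{119}{22}\right)^{2} = \frac{14161}{484}$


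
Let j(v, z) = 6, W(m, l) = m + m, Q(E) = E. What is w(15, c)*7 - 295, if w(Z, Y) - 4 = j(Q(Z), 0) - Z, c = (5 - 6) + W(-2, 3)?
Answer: -330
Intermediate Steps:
W(m, l) = 2*m
c = -5 (c = (5 - 6) + 2*(-2) = -1 - 4 = -5)
w(Z, Y) = 10 - Z (w(Z, Y) = 4 + (6 - Z) = 10 - Z)
w(15, c)*7 - 295 = (10 - 1*15)*7 - 295 = (10 - 15)*7 - 295 = -5*7 - 295 = -35 - 295 = -330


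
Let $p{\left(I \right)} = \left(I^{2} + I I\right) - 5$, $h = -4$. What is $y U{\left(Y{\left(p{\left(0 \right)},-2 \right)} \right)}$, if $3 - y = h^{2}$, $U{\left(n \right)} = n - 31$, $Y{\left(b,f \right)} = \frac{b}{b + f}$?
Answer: $\frac{2756}{7} \approx 393.71$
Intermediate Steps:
$p{\left(I \right)} = -5 + 2 I^{2}$ ($p{\left(I \right)} = \left(I^{2} + I^{2}\right) - 5 = 2 I^{2} - 5 = -5 + 2 I^{2}$)
$U{\left(n \right)} = -31 + n$
$y = -13$ ($y = 3 - \left(-4\right)^{2} = 3 - 16 = -13$)
$y U{\left(Y{\left(p{\left(0 \right)},-2 \right)} \right)} = - 13 \left(-31 + \frac{-5 + 2 \cdot 0^{2}}{\left(-5 + 2 \cdot 0^{2}\right) - 2}\right) = - 13 \left(-31 + \frac{-5 + 2 \cdot 0}{\left(-5 + 2 \cdot 0\right) - 2}\right) = - 13 \left(-31 + \frac{-5 + 0}{\left(-5 + 0\right) - 2}\right) = - 13 \left(-31 - \frac{5}{-5 - 2}\right) = - 13 \left(-31 - \frac{5}{-7}\right) = - 13 \left(-31 - - \frac{5}{7}\right) = - 13 \left(-31 + \frac{5}{7}\right) = \left(-13\right) \left(- \frac{212}{7}\right) = \frac{2756}{7}$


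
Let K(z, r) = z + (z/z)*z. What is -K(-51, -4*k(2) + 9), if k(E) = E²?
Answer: 102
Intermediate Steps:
K(z, r) = 2*z (K(z, r) = z + 1*z = z + z = 2*z)
-K(-51, -4*k(2) + 9) = -2*(-51) = -1*(-102) = 102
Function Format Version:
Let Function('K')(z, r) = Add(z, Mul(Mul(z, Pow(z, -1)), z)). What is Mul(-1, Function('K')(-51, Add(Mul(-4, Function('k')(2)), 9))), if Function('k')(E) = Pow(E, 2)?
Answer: 102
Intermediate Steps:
Function('K')(z, r) = Mul(2, z) (Function('K')(z, r) = Add(z, Mul(1, z)) = Add(z, z) = Mul(2, z))
Mul(-1, Function('K')(-51, Add(Mul(-4, Function('k')(2)), 9))) = Mul(-1, Mul(2, -51)) = Mul(-1, -102) = 102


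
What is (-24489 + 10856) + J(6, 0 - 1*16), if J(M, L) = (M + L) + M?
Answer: -13637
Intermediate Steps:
J(M, L) = L + 2*M (J(M, L) = (L + M) + M = L + 2*M)
(-24489 + 10856) + J(6, 0 - 1*16) = (-24489 + 10856) + ((0 - 1*16) + 2*6) = -13633 + ((0 - 16) + 12) = -13633 + (-16 + 12) = -13633 - 4 = -13637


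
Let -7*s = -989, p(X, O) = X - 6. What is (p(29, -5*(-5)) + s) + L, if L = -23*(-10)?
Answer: 2760/7 ≈ 394.29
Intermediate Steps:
p(X, O) = -6 + X
L = 230
s = 989/7 (s = -⅐*(-989) = 989/7 ≈ 141.29)
(p(29, -5*(-5)) + s) + L = ((-6 + 29) + 989/7) + 230 = (23 + 989/7) + 230 = 1150/7 + 230 = 2760/7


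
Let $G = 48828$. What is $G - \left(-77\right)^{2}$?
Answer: $42899$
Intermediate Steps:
$G - \left(-77\right)^{2} = 48828 - \left(-77\right)^{2} = 48828 - 5929 = 42899$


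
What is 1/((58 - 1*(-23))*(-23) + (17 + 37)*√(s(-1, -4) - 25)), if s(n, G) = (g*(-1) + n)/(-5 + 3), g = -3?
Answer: -23/43785 - 2*I*√26/131355 ≈ -0.00052529 - 7.7637e-5*I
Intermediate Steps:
s(n, G) = -3/2 - n/2 (s(n, G) = (-3*(-1) + n)/(-5 + 3) = (3 + n)/(-2) = (3 + n)*(-½) = -3/2 - n/2)
1/((58 - 1*(-23))*(-23) + (17 + 37)*√(s(-1, -4) - 25)) = 1/((58 - 1*(-23))*(-23) + (17 + 37)*√((-3/2 - ½*(-1)) - 25)) = 1/((58 + 23)*(-23) + 54*√((-3/2 + ½) - 25)) = 1/(81*(-23) + 54*√(-1 - 25)) = 1/(-1863 + 54*√(-26)) = 1/(-1863 + 54*(I*√26)) = 1/(-1863 + 54*I*√26)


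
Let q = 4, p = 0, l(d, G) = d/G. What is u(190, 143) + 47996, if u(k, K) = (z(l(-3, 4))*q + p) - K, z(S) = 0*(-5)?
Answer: 47853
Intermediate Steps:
z(S) = 0
u(k, K) = -K (u(k, K) = (0*4 + 0) - K = (0 + 0) - K = 0 - K = -K)
u(190, 143) + 47996 = -1*143 + 47996 = -143 + 47996 = 47853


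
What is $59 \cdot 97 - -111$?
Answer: $5834$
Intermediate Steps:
$59 \cdot 97 - -111 = 5723 + 111 = 5834$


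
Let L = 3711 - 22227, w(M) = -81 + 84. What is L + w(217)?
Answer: -18513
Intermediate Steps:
w(M) = 3
L = -18516
L + w(217) = -18516 + 3 = -18513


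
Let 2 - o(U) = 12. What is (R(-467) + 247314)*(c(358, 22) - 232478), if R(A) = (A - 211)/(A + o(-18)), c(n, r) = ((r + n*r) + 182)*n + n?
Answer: 34873344119680/53 ≈ 6.5799e+11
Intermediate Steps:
o(U) = -10 (o(U) = 2 - 1*12 = 2 - 12 = -10)
c(n, r) = n + n*(182 + r + n*r) (c(n, r) = (182 + r + n*r)*n + n = n*(182 + r + n*r) + n = n + n*(182 + r + n*r))
R(A) = (-211 + A)/(-10 + A) (R(A) = (A - 211)/(A - 10) = (-211 + A)/(-10 + A))
(R(-467) + 247314)*(c(358, 22) - 232478) = ((-211 - 467)/(-10 - 467) + 247314)*(358*(183 + 22 + 358*22) - 232478) = (-678/(-477) + 247314)*(358*(183 + 22 + 7876) - 232478) = (-1/477*(-678) + 247314)*(358*8081 - 232478) = (226/159 + 247314)*(2892998 - 232478) = (39323152/159)*2660520 = 34873344119680/53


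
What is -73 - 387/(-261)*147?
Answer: 4204/29 ≈ 144.97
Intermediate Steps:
-73 - 387/(-261)*147 = -73 - 387*(-1/261)*147 = -73 + (43/29)*147 = -73 + 6321/29 = 4204/29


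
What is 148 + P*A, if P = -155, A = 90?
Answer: -13802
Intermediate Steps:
148 + P*A = 148 - 155*90 = 148 - 13950 = -13802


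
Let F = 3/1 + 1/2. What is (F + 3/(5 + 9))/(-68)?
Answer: -13/238 ≈ -0.054622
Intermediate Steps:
F = 7/2 (F = 3*1 + 1*(½) = 3 + ½ = 7/2 ≈ 3.5000)
(F + 3/(5 + 9))/(-68) = (7/2 + 3/(5 + 9))/(-68) = (7/2 + 3/14)*(-1/68) = (26/7)*(-1/68) = -13/238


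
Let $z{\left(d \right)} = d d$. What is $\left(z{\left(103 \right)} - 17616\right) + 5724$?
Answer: $-1283$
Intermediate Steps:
$z{\left(d \right)} = d^{2}$
$\left(z{\left(103 \right)} - 17616\right) + 5724 = \left(103^{2} - 17616\right) + 5724 = \left(10609 - 17616\right) + 5724 = -7007 + 5724 = -1283$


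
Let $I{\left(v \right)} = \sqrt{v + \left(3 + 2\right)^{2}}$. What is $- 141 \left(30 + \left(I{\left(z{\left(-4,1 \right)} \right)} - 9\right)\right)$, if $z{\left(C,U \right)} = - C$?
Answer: $-2961 - 141 \sqrt{29} \approx -3720.3$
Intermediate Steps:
$I{\left(v \right)} = \sqrt{25 + v}$ ($I{\left(v \right)} = \sqrt{v + 5^{2}} = \sqrt{v + 25} = \sqrt{25 + v}$)
$- 141 \left(30 + \left(I{\left(z{\left(-4,1 \right)} \right)} - 9\right)\right) = - 141 \left(30 - \left(9 - \sqrt{25 - -4}\right)\right) = - 141 \left(30 - \left(9 - \sqrt{25 + 4}\right)\right) = - 141 \left(30 - \left(9 - \sqrt{29}\right)\right) = - 141 \left(21 + \sqrt{29}\right) = -2961 - 141 \sqrt{29}$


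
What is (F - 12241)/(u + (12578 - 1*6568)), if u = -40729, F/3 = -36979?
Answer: 123178/34719 ≈ 3.5479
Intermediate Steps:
F = -110937 (F = 3*(-36979) = -110937)
(F - 12241)/(u + (12578 - 1*6568)) = (-110937 - 12241)/(-40729 + (12578 - 1*6568)) = -123178/(-40729 + (12578 - 6568)) = -123178/(-40729 + 6010) = -123178/(-34719) = -123178*(-1/34719) = 123178/34719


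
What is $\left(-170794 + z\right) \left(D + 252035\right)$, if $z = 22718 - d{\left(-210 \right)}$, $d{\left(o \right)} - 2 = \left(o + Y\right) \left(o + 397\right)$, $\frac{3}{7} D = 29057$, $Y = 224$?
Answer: $-48197804928$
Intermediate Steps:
$D = \frac{203399}{3}$ ($D = \frac{7}{3} \cdot 29057 = \frac{203399}{3} \approx 67800.0$)
$d{\left(o \right)} = 2 + \left(224 + o\right) \left(397 + o\right)$ ($d{\left(o \right)} = 2 + \left(o + 224\right) \left(o + 397\right) = 2 + \left(224 + o\right) \left(397 + o\right)$)
$z = 20098$ ($z = 22718 - \left(88930 + \left(-210\right)^{2} + 621 \left(-210\right)\right) = 22718 - \left(88930 + 44100 - 130410\right) = 22718 - 2620 = 20098$)
$\left(-170794 + z\right) \left(D + 252035\right) = \left(-170794 + 20098\right) \left(\frac{203399}{3} + 252035\right) = \left(-150696\right) \frac{959504}{3} = -48197804928$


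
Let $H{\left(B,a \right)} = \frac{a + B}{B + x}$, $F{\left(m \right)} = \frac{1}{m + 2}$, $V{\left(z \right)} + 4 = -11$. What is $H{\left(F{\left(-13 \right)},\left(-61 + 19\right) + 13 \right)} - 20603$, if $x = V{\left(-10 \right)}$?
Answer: $- \frac{1709889}{83} \approx -20601.0$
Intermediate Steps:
$V{\left(z \right)} = -15$ ($V{\left(z \right)} = -4 - 11 = -15$)
$x = -15$
$F{\left(m \right)} = \frac{1}{2 + m}$
$H{\left(B,a \right)} = \frac{B + a}{-15 + B}$ ($H{\left(B,a \right)} = \frac{a + B}{B - 15} = \frac{B + a}{-15 + B}$)
$H{\left(F{\left(-13 \right)},\left(-61 + 19\right) + 13 \right)} - 20603 = \frac{\frac{1}{2 - 13} + \left(\left(-61 + 19\right) + 13\right)}{-15 + \frac{1}{2 - 13}} - 20603 = \frac{\frac{1}{-11} + \left(-42 + 13\right)}{-15 + \frac{1}{-11}} - 20603 = \frac{- \frac{1}{11} - 29}{-15 - \frac{1}{11}} - 20603 = \frac{1}{- \frac{166}{11}} \left(- \frac{320}{11}\right) - 20603 = \left(- \frac{11}{166}\right) \left(- \frac{320}{11}\right) - 20603 = \frac{160}{83} - 20603 = - \frac{1709889}{83}$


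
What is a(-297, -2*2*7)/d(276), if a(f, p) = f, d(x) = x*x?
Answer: -33/8464 ≈ -0.0038989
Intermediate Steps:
d(x) = x²
a(-297, -2*2*7)/d(276) = -297/(276²) = -297/76176 = -297*1/76176 = -33/8464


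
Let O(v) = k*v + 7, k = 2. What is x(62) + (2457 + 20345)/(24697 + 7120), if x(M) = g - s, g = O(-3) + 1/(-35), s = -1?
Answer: 2993443/1113595 ≈ 2.6881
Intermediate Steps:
O(v) = 7 + 2*v (O(v) = 2*v + 7 = 7 + 2*v)
g = 34/35 (g = (7 + 2*(-3)) + 1/(-35) = (7 - 6) - 1/35 = 1 - 1/35 = 34/35 ≈ 0.97143)
x(M) = 69/35 (x(M) = 34/35 - 1*(-1) = 34/35 + 1 = 69/35)
x(62) + (2457 + 20345)/(24697 + 7120) = 69/35 + (2457 + 20345)/(24697 + 7120) = 69/35 + 22802/31817 = 2993443/1113595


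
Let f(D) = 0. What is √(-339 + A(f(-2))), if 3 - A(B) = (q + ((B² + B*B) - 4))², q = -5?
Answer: I*√417 ≈ 20.421*I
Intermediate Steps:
A(B) = 3 - (-9 + 2*B²)² (A(B) = 3 - (-5 + ((B² + B*B) - 4))² = 3 - (-5 + ((B² + B²) - 4))² = 3 - (-5 + (2*B² - 4))² = 3 - (-5 + (-4 + 2*B²))² = 3 - (-9 + 2*B²)²)
√(-339 + A(f(-2))) = √(-339 + (3 - (-9 + 2*0²)²)) = √(-339 + (3 - (-9 + 2*0)²)) = √(-339 + (3 - (-9 + 0)²)) = √(-339 + (3 - 1*(-9)²)) = √(-339 + (3 - 1*81)) = √(-339 + (3 - 81)) = √(-339 - 78) = √(-417) = I*√417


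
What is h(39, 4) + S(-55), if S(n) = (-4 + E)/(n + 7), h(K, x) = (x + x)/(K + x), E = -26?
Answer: 279/344 ≈ 0.81105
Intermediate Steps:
h(K, x) = 2*x/(K + x) (h(K, x) = (2*x)/(K + x) = 2*x/(K + x))
S(n) = -30/(7 + n) (S(n) = (-4 - 26)/(n + 7) = -30/(7 + n))
h(39, 4) + S(-55) = 2*4/(39 + 4) - 30/(7 - 55) = 2*4/43 - 30/(-48) = 2*4*(1/43) - 30*(-1/48) = 8/43 + 5/8 = 279/344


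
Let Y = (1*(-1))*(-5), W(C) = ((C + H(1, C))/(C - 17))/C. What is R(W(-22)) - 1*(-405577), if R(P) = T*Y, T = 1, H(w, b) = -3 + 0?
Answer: 405582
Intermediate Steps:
H(w, b) = -3
W(C) = (-3 + C)/(C*(-17 + C)) (W(C) = ((C - 3)/(C - 17))/C = ((-3 + C)/(-17 + C))/C = (-3 + C)/(C*(-17 + C)))
Y = 5 (Y = -1*(-5) = 5)
R(P) = 5 (R(P) = 1*5 = 5)
R(W(-22)) - 1*(-405577) = 5 - 1*(-405577) = 5 + 405577 = 405582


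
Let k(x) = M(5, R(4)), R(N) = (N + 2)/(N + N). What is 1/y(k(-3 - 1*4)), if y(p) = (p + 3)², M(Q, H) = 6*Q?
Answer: 1/1089 ≈ 0.00091827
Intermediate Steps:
R(N) = (2 + N)/(2*N) (R(N) = (2 + N)/((2*N)) = (2 + N)*(1/(2*N)) = (2 + N)/(2*N))
k(x) = 30 (k(x) = 6*5 = 30)
y(p) = (3 + p)²
1/y(k(-3 - 1*4)) = 1/((3 + 30)²) = 1/(33²) = 1/1089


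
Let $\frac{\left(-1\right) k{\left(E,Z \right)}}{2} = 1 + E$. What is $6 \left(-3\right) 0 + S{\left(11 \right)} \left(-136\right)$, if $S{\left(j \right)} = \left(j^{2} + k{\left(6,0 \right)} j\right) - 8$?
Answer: $5576$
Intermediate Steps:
$k{\left(E,Z \right)} = -2 - 2 E$ ($k{\left(E,Z \right)} = - 2 \left(1 + E\right) = -2 - 2 E$)
$S{\left(j \right)} = -8 + j^{2} - 14 j$ ($S{\left(j \right)} = \left(j^{2} + \left(-2 - 12\right) j\right) - 8 = \left(j^{2} - 14 j\right) - 8 = -8 + j^{2} - 14 j$)
$6 \left(-3\right) 0 + S{\left(11 \right)} \left(-136\right) = 6 \left(-3\right) 0 + \left(-8 + 11^{2} - 154\right) \left(-136\right) = \left(-18\right) 0 + \left(-8 + 121 - 154\right) \left(-136\right) = 0 - -5576 = 0 + 5576 = 5576$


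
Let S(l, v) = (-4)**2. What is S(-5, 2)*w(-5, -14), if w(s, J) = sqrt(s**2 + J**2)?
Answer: 16*sqrt(221) ≈ 237.86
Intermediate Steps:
w(s, J) = sqrt(J**2 + s**2)
S(l, v) = 16
S(-5, 2)*w(-5, -14) = 16*sqrt((-14)**2 + (-5)**2) = 16*sqrt(196 + 25) = 16*sqrt(221)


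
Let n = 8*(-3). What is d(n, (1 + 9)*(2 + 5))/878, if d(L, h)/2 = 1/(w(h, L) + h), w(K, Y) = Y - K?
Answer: -1/10536 ≈ -9.4913e-5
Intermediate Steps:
n = -24
d(L, h) = 2/L (d(L, h) = 2/((L - h) + h) = 2/L)
d(n, (1 + 9)*(2 + 5))/878 = (2/(-24))/878 = (2*(-1/24))*(1/878) = -1/12*1/878 = -1/10536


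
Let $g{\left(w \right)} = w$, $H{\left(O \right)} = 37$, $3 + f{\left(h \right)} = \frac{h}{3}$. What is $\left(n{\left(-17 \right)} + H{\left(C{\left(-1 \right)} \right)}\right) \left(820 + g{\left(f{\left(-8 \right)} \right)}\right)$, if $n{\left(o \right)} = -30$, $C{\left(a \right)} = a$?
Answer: $\frac{17101}{3} \approx 5700.3$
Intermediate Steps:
$f{\left(h \right)} = -3 + \frac{h}{3}$
$\left(n{\left(-17 \right)} + H{\left(C{\left(-1 \right)} \right)}\right) \left(820 + g{\left(f{\left(-8 \right)} \right)}\right) = \left(-30 + 37\right) \left(820 + \left(-3 + \frac{1}{3} \left(-8\right)\right)\right) = 7 \left(820 - \frac{17}{3}\right) = 7 \cdot \frac{2443}{3} = \frac{17101}{3}$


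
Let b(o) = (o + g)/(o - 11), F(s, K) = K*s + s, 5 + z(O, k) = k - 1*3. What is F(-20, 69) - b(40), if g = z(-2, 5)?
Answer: -40637/29 ≈ -1401.3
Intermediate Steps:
z(O, k) = -8 + k (z(O, k) = -5 + (k - 1*3) = -5 + (k - 3) = -5 + (-3 + k) = -8 + k)
g = -3 (g = -8 + 5 = -3)
F(s, K) = s + K*s
b(o) = (-3 + o)/(-11 + o) (b(o) = (o - 3)/(o - 11) = (-3 + o)/(-11 + o))
F(-20, 69) - b(40) = -20*(1 + 69) - (-3 + 40)/(-11 + 40) = -20*70 - 37/29 = -1400 - 37/29 = -40637/29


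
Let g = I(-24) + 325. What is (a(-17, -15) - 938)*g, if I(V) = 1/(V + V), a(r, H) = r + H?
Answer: -7565515/24 ≈ -3.1523e+5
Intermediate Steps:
a(r, H) = H + r
I(V) = 1/(2*V)
g = 15599/48 (g = (1/2)/(-24) + 325 = (1/2)*(-1/24) + 325 = -1/48 + 325 = 15599/48 ≈ 324.98)
(a(-17, -15) - 938)*g = ((-15 - 17) - 938)*(15599/48) = (-32 - 938)*(15599/48) = -970*15599/48 = -7565515/24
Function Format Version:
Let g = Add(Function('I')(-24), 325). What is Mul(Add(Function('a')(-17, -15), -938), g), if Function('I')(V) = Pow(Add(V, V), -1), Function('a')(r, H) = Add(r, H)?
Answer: Rational(-7565515, 24) ≈ -3.1523e+5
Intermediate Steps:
Function('a')(r, H) = Add(H, r)
Function('I')(V) = Mul(Rational(1, 2), Pow(V, -1)) (Function('I')(V) = Pow(Mul(2, V), -1) = Mul(Rational(1, 2), Pow(V, -1)))
g = Rational(15599, 48) (g = Add(Mul(Rational(1, 2), Pow(-24, -1)), 325) = Add(Mul(Rational(1, 2), Rational(-1, 24)), 325) = Add(Rational(-1, 48), 325) = Rational(15599, 48) ≈ 324.98)
Mul(Add(Function('a')(-17, -15), -938), g) = Mul(Add(Add(-15, -17), -938), Rational(15599, 48)) = Mul(Add(-32, -938), Rational(15599, 48)) = Mul(-970, Rational(15599, 48)) = Rational(-7565515, 24)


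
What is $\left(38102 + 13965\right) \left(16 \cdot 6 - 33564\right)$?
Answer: $-1742578356$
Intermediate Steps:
$\left(38102 + 13965\right) \left(16 \cdot 6 - 33564\right) = 52067 \left(96 - 33564\right) = 52067 \left(-33468\right) = -1742578356$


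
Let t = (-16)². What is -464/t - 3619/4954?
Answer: -100785/39632 ≈ -2.5430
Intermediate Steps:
t = 256
-464/t - 3619/4954 = -464/256 - 3619/4954 = -464*1/256 - 3619*1/4954 = -29/16 - 3619/4954 = -100785/39632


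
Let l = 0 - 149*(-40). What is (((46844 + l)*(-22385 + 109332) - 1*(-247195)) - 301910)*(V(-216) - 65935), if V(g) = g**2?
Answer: -88511714200767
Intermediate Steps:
l = 5960 (l = 0 + 5960 = 5960)
(((46844 + l)*(-22385 + 109332) - 1*(-247195)) - 301910)*(V(-216) - 65935) = (((46844 + 5960)*(-22385 + 109332) - 1*(-247195)) - 301910)*((-216)**2 - 65935) = ((52804*86947 + 247195) - 301910)*(46656 - 65935) = ((4591149388 + 247195) - 301910)*(-19279) = (4591396583 - 301910)*(-19279) = 4591094673*(-19279) = -88511714200767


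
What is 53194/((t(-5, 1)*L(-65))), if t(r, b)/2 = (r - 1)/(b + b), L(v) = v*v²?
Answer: 26597/823875 ≈ 0.032283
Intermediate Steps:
L(v) = v³
t(r, b) = (-1 + r)/b (t(r, b) = 2*((r - 1)/(b + b)) = 2*((-1 + r)/((2*b))) = 2*((-1 + r)*(1/(2*b))) = 2*((-1 + r)/(2*b)) = (-1 + r)/b)
53194/((t(-5, 1)*L(-65))) = 53194/((((-1 - 5)/1)*(-65)³)) = 53194/(((1*(-6))*(-274625))) = 53194/((-6*(-274625))) = 53194/1647750 = 53194*(1/1647750) = 26597/823875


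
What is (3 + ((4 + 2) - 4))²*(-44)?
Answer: -1100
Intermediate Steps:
(3 + ((4 + 2) - 4))²*(-44) = (3 + (6 - 4))²*(-44) = (3 + 2)²*(-44) = 5²*(-44) = 25*(-44) = -1100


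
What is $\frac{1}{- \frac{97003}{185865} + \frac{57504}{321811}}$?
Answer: $- \frac{59813401515}{20528651473} \approx -2.9137$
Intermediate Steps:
$\frac{1}{- \frac{97003}{185865} + \frac{57504}{321811}} = \frac{1}{- \frac{20528651473}{59813401515}} = - \frac{59813401515}{20528651473}$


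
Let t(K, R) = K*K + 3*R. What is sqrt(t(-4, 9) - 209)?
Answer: I*sqrt(166) ≈ 12.884*I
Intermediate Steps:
t(K, R) = K**2 + 3*R
sqrt(t(-4, 9) - 209) = sqrt(((-4)**2 + 3*9) - 209) = sqrt((16 + 27) - 209) = sqrt(43 - 209) = sqrt(-166) = I*sqrt(166)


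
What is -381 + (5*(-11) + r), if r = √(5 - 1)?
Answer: -434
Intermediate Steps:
r = 2 (r = √4 = 2)
-381 + (5*(-11) + r) = -381 + (5*(-11) + 2) = -381 + (-55 + 2) = -381 - 53 = -434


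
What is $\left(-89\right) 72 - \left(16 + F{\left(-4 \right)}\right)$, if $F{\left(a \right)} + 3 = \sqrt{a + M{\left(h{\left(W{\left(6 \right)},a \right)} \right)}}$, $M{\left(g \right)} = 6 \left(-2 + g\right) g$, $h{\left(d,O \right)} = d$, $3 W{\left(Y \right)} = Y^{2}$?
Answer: $-6421 - 2 \sqrt{179} \approx -6447.8$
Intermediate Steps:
$W{\left(Y \right)} = \frac{Y^{2}}{3}$
$M{\left(g \right)} = g \left(-12 + 6 g\right)$ ($M{\left(g \right)} = \left(-12 + 6 g\right) g = g \left(-12 + 6 g\right)$)
$F{\left(a \right)} = -3 + \sqrt{720 + a}$ ($F{\left(a \right)} = -3 + \sqrt{a + 6 \frac{6^{2}}{3} \left(-2 + \frac{6^{2}}{3}\right)} = -3 + \sqrt{a + 6 \cdot \frac{1}{3} \cdot 36 \left(-2 + \frac{1}{3} \cdot 36\right)} = -3 + \sqrt{a + 6 \cdot 12 \left(-2 + 12\right)} = -3 + \sqrt{a + 6 \cdot 12 \cdot 10} = -3 + \sqrt{a + 720} = -3 + \sqrt{720 + a}$)
$\left(-89\right) 72 - \left(16 + F{\left(-4 \right)}\right) = \left(-89\right) 72 - \left(13 + \sqrt{720 - 4}\right) = -6408 - \left(13 + \sqrt{716}\right) = -6408 - \left(13 + 2 \sqrt{179}\right) = -6421 - 2 \sqrt{179}$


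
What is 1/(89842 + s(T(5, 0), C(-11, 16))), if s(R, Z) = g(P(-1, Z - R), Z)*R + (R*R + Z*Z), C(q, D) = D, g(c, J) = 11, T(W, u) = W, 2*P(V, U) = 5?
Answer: 1/90178 ≈ 1.1089e-5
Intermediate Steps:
P(V, U) = 5/2 (P(V, U) = (½)*5 = 5/2)
s(R, Z) = R² + Z² + 11*R (s(R, Z) = 11*R + (R*R + Z*Z) = 11*R + (R² + Z²) = R² + Z² + 11*R)
1/(89842 + s(T(5, 0), C(-11, 16))) = 1/(89842 + (5² + 16² + 11*5)) = 1/(89842 + (25 + 256 + 55)) = 1/(89842 + 336) = 1/90178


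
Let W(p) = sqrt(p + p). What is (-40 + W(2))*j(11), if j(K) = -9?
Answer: 342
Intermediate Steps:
W(p) = sqrt(2)*sqrt(p) (W(p) = sqrt(2*p) = sqrt(2)*sqrt(p))
(-40 + W(2))*j(11) = (-40 + sqrt(2)*sqrt(2))*(-9) = (-40 + 2)*(-9) = -38*(-9) = 342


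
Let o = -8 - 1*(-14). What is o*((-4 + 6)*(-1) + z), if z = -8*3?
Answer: -156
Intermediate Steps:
o = 6 (o = -8 + 14 = 6)
z = -24
o*((-4 + 6)*(-1) + z) = 6*((-4 + 6)*(-1) - 24) = 6*(2*(-1) - 24) = 6*(-2 - 24) = 6*(-26) = -156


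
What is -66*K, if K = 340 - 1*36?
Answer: -20064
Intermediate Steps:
K = 304 (K = 340 - 36 = 304)
-66*K = -66*304 = -20064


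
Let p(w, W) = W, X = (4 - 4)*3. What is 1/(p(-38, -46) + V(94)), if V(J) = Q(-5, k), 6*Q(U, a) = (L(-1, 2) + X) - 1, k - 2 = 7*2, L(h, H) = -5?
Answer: -1/47 ≈ -0.021277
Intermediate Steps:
X = 0 (X = 0*3 = 0)
k = 16 (k = 2 + 7*2 = 2 + 14 = 16)
Q(U, a) = -1 (Q(U, a) = ((-5 + 0) - 1)/6 = (-5 - 1)/6 = (1/6)*(-6) = -1)
V(J) = -1
1/(p(-38, -46) + V(94)) = 1/(-46 - 1) = 1/(-47) = -1/47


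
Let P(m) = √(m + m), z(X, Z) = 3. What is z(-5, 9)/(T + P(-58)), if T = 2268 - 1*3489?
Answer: -3663/1490957 - 6*I*√29/1490957 ≈ -0.0024568 - 2.1671e-5*I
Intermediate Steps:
P(m) = √2*√m (P(m) = √(2*m) = √2*√m)
T = -1221 (T = 2268 - 3489 = -1221)
z(-5, 9)/(T + P(-58)) = 3/(-1221 + √2*√(-58)) = 3/(-1221 + √2*(I*√58)) = 3/(-1221 + 2*I*√29)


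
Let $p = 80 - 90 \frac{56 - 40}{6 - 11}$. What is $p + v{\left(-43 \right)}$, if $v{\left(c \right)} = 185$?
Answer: $553$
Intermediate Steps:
$p = 368$ ($p = 80 - 90 \frac{16}{-5} = 80 - 90 \cdot 16 \left(- \frac{1}{5}\right) = 80 - -288 = 80 + 288 = 368$)
$p + v{\left(-43 \right)} = 368 + 185 = 553$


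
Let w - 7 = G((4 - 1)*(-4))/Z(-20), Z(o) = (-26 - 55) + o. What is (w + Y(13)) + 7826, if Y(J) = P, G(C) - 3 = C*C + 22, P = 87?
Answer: 799751/101 ≈ 7918.3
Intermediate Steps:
G(C) = 25 + C**2 (G(C) = 3 + (C*C + 22) = 3 + (C**2 + 22) = 3 + (22 + C**2) = 25 + C**2)
Z(o) = -81 + o
Y(J) = 87
w = 538/101 (w = 7 + (25 + ((4 - 1)*(-4))**2)/(-81 - 20) = 7 + (25 + (3*(-4))**2)/(-101) = 7 + (25 + (-12)**2)*(-1/101) = 7 + (25 + 144)*(-1/101) = 7 + 169*(-1/101) = 7 - 169/101 = 538/101 ≈ 5.3267)
(w + Y(13)) + 7826 = (538/101 + 87) + 7826 = 9325/101 + 7826 = 799751/101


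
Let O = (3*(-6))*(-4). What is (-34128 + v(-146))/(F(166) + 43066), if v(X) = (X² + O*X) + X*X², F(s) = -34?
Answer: -783865/10758 ≈ -72.863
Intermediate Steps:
O = 72 (O = -18*(-4) = 72)
v(X) = X² + X³ + 72*X (v(X) = (X² + 72*X) + X*X² = (X² + 72*X) + X³ = X² + X³ + 72*X)
(-34128 + v(-146))/(F(166) + 43066) = (-34128 - 146*(72 - 146 + (-146)²))/(-34 + 43066) = (-34128 - 146*(72 - 146 + 21316))/43032 = (-34128 - 146*21242)*(1/43032) = (-34128 - 3101332)*(1/43032) = -3135460*1/43032 = -783865/10758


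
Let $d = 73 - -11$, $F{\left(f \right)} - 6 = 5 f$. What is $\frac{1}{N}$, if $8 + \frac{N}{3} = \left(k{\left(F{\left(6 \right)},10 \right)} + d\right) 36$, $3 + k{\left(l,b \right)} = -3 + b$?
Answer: $\frac{1}{9480} \approx 0.00010549$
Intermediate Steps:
$F{\left(f \right)} = 6 + 5 f$
$k{\left(l,b \right)} = -6 + b$ ($k{\left(l,b \right)} = -3 + \left(-3 + b\right) = -6 + b$)
$d = 84$ ($d = 73 + 11 = 84$)
$N = 9480$ ($N = -24 + 3 \left(\left(-6 + 10\right) + 84\right) 36 = -24 + 3 \left(4 + 84\right) 36 = -24 + 3 \cdot 88 \cdot 36 = -24 + 3 \cdot 3168 = -24 + 9504 = 9480$)
$\frac{1}{N} = \frac{1}{9480}$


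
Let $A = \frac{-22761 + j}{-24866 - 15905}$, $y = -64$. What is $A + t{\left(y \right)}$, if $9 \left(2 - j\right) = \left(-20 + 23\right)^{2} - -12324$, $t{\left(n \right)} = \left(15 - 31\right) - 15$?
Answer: $- \frac{3719315}{122313} \approx -30.408$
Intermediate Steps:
$t{\left(n \right)} = -31$ ($t{\left(n \right)} = -16 - 15 = -31$)
$j = - \frac{4105}{3}$ ($j = 2 - \frac{\left(-20 + 23\right)^{2} - -12324}{9} = 2 - \frac{3^{2} + 12324}{9} = 2 - \frac{9 + 12324}{9} = 2 - \frac{4111}{3} = - \frac{4105}{3} \approx -1368.3$)
$A = \frac{72388}{122313}$ ($A = \frac{-22761 - \frac{4105}{3}}{-24866 - 15905} = - \frac{72388}{3 \left(-40771\right)} = \left(- \frac{72388}{3}\right) \left(- \frac{1}{40771}\right) = \frac{72388}{122313} \approx 0.59183$)
$A + t{\left(y \right)} = \frac{72388}{122313} - 31 = - \frac{3719315}{122313}$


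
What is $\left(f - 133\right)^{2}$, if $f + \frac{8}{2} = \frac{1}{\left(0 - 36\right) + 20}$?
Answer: $\frac{4809249}{256} \approx 18786.0$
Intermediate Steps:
$f = - \frac{65}{16}$ ($f = -4 + \frac{1}{\left(0 - 36\right) + 20} = -4 + \frac{1}{-36 + 20} = -4 + \frac{1}{-16} = -4 - \frac{1}{16} = - \frac{65}{16} \approx -4.0625$)
$\left(f - 133\right)^{2} = \left(- \frac{65}{16} - 133\right)^{2} = \left(- \frac{2193}{16}\right)^{2} = \frac{4809249}{256}$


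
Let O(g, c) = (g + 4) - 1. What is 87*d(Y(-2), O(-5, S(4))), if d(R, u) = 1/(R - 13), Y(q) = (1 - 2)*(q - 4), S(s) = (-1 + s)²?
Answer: -87/7 ≈ -12.429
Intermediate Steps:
O(g, c) = 3 + g (O(g, c) = (4 + g) - 1 = 3 + g)
Y(q) = 4 - q (Y(q) = -(-4 + q) = 4 - q)
d(R, u) = 1/(-13 + R)
87*d(Y(-2), O(-5, S(4))) = 87/(-13 + (4 - 1*(-2))) = 87/(-13 + (4 + 2)) = 87/(-13 + 6) = 87/(-7) = 87*(-⅐) = -87/7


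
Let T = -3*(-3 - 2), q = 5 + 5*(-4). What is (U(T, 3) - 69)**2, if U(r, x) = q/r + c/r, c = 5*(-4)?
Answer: 45796/9 ≈ 5088.4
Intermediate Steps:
c = -20
q = -15 (q = 5 - 20 = -15)
T = 15 (T = -3*(-5) = 15)
U(r, x) = -35/r (U(r, x) = -15/r - 20/r = -35/r)
(U(T, 3) - 69)**2 = (-35/15 - 69)**2 = (-35*1/15 - 69)**2 = (-7/3 - 69)**2 = (-214/3)**2 = 45796/9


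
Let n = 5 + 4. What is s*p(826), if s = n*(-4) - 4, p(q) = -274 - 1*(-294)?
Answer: -800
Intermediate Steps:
n = 9
p(q) = 20 (p(q) = -274 + 294 = 20)
s = -40 (s = 9*(-4) - 4 = -36 - 4 = -40)
s*p(826) = -40*20 = -800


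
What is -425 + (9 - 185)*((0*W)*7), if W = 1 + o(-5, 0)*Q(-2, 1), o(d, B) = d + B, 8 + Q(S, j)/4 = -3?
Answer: -425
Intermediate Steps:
Q(S, j) = -44 (Q(S, j) = -32 + 4*(-3) = -32 - 12 = -44)
o(d, B) = B + d
W = 221 (W = 1 + (0 - 5)*(-44) = 1 - 5*(-44) = 1 + 220 = 221)
-425 + (9 - 185)*((0*W)*7) = -425 + (9 - 185)*((0*221)*7) = -425 - 0*7 = -425 - 176*0 = -425 + 0 = -425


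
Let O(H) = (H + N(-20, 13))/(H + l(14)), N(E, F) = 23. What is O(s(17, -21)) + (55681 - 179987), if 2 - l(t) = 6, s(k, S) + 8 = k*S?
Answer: -5096508/41 ≈ -1.2431e+5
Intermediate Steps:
s(k, S) = -8 + S*k (s(k, S) = -8 + k*S = -8 + S*k)
l(t) = -4 (l(t) = 2 - 1*6 = 2 - 6 = -4)
O(H) = (23 + H)/(-4 + H) (O(H) = (H + 23)/(H - 4) = (23 + H)/(-4 + H))
O(s(17, -21)) + (55681 - 179987) = (23 + (-8 - 21*17))/(-4 + (-8 - 21*17)) + (55681 - 179987) = (23 + (-8 - 357))/(-4 + (-8 - 357)) - 124306 = (23 - 365)/(-4 - 365) - 124306 = -342/(-369) - 124306 = -1/369*(-342) - 124306 = 38/41 - 124306 = -5096508/41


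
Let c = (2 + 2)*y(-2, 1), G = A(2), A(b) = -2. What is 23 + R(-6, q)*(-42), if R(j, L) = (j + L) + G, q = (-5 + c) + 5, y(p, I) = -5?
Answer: 1199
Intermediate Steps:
G = -2
c = -20 (c = (2 + 2)*(-5) = 4*(-5) = -20)
q = -20 (q = (-5 - 20) + 5 = -25 + 5 = -20)
R(j, L) = -2 + L + j (R(j, L) = (j + L) - 2 = (L + j) - 2 = -2 + L + j)
23 + R(-6, q)*(-42) = 23 + (-2 - 20 - 6)*(-42) = 23 - 28*(-42) = 23 + 1176 = 1199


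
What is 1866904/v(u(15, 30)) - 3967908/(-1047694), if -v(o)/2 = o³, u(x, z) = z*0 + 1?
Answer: -488984045890/523847 ≈ -9.3345e+5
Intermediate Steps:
u(x, z) = 1 (u(x, z) = 0 + 1 = 1)
v(o) = -2*o³
1866904/v(u(15, 30)) - 3967908/(-1047694) = 1866904/((-2*1³)) - 3967908/(-1047694) = 1866904/((-2*1)) - 3967908*(-1/1047694) = 1866904/(-2) + 1983954/523847 = 1866904*(-½) + 1983954/523847 = -933452 + 1983954/523847 = -488984045890/523847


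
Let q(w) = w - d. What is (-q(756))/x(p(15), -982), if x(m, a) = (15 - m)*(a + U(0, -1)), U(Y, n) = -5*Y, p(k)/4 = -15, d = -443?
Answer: 1199/73650 ≈ 0.016280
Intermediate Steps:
p(k) = -60 (p(k) = 4*(-15) = -60)
q(w) = 443 + w (q(w) = w - 1*(-443) = w + 443 = 443 + w)
x(m, a) = a*(15 - m) (x(m, a) = (15 - m)*(a - 5*0) = (15 - m)*(a + 0) = (15 - m)*a = a*(15 - m))
(-q(756))/x(p(15), -982) = (-(443 + 756))/((-982*(15 - 1*(-60)))) = (-1*1199)/((-982*(15 + 60))) = -1199/((-982*75)) = -1199/(-73650) = -1199*(-1/73650) = 1199/73650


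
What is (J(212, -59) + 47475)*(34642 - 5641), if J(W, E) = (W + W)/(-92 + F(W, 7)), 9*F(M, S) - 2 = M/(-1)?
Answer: 238171843539/173 ≈ 1.3767e+9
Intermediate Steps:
F(M, S) = 2/9 - M/9 (F(M, S) = 2/9 + (M/(-1))/9 = 2/9 + (M*(-1))/9 = 2/9 + (-M)/9 = 2/9 - M/9)
J(W, E) = 2*W/(-826/9 - W/9) (J(W, E) = (W + W)/(-92 + (2/9 - W/9)) = (2*W)/(-826/9 - W/9) = 2*W/(-826/9 - W/9))
(J(212, -59) + 47475)*(34642 - 5641) = (-18*212/(826 + 212) + 47475)*(34642 - 5641) = (-18*212/1038 + 47475)*29001 = (-18*212*1/1038 + 47475)*29001 = (-636/173 + 47475)*29001 = (8212539/173)*29001 = 238171843539/173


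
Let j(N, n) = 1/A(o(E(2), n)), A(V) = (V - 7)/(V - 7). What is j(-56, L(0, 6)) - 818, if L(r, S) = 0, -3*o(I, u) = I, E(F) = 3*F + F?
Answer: -817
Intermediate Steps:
E(F) = 4*F
o(I, u) = -I/3
A(V) = 1 (A(V) = (-7 + V)/(-7 + V) = 1)
j(N, n) = 1 (j(N, n) = 1/1 = 1)
j(-56, L(0, 6)) - 818 = 1 - 818 = -817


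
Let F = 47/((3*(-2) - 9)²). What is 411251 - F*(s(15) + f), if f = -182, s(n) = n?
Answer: 92539324/225 ≈ 4.1129e+5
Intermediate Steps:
F = 47/225 (F = 47/((-6 - 9)²) = 47/((-15)²) = 47/225 ≈ 0.20889)
411251 - F*(s(15) + f) = 411251 - 47*(15 - 182)/225 = 411251 - 47*(-167)/225 = 411251 - 1*(-7849/225) = 411251 + 7849/225 = 92539324/225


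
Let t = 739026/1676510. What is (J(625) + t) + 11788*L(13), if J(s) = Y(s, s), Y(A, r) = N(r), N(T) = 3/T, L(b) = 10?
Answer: 12351734117078/104781875 ≈ 1.1788e+5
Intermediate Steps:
t = 369513/838255 (t = 739026*(1/1676510) = 369513/838255 ≈ 0.44081)
Y(A, r) = 3/r
J(s) = 3/s
(J(625) + t) + 11788*L(13) = (3/625 + 369513/838255) + 11788*10 = (3*(1/625) + 369513/838255) + 117880 = (3/625 + 369513/838255) + 117880 = 46692078/104781875 + 117880 = 12351734117078/104781875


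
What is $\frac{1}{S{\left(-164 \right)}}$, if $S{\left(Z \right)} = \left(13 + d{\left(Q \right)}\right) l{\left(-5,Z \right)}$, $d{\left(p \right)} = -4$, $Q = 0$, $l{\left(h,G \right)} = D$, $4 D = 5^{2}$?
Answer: $\frac{4}{225} \approx 0.017778$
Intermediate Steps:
$D = \frac{25}{4}$ ($D = \frac{5^{2}}{4} = \frac{1}{4} \cdot 25 = \frac{25}{4} \approx 6.25$)
$l{\left(h,G \right)} = \frac{25}{4}$
$S{\left(Z \right)} = \frac{225}{4}$ ($S{\left(Z \right)} = \left(13 - 4\right) \frac{25}{4} = 9 \cdot \frac{25}{4} = \frac{225}{4}$)
$\frac{1}{S{\left(-164 \right)}} = \frac{1}{\frac{225}{4}} = \frac{4}{225}$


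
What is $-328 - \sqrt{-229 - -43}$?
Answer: $-328 - i \sqrt{186} \approx -328.0 - 13.638 i$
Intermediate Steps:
$-328 - \sqrt{-229 - -43} = -328 - \sqrt{-229 + \left(-25 + 68\right)} = -328 - \sqrt{-229 + 43} = -328 - \sqrt{-186} = -328 - i \sqrt{186}$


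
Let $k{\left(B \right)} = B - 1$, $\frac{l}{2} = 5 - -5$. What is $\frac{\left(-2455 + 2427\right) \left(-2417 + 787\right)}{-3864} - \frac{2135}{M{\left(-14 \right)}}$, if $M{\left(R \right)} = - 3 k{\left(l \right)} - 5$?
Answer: $\frac{96785}{4278} \approx 22.624$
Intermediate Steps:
$l = 20$ ($l = 2 \left(5 - -5\right) = 2 \left(5 + 5\right) = 2 \cdot 10 = 20$)
$k{\left(B \right)} = -1 + B$
$M{\left(R \right)} = -62$ ($M{\left(R \right)} = - 3 \left(-1 + 20\right) - 5 = \left(-3\right) 19 - 5 = -57 - 5 = -62$)
$\frac{\left(-2455 + 2427\right) \left(-2417 + 787\right)}{-3864} - \frac{2135}{M{\left(-14 \right)}} = \frac{\left(-2455 + 2427\right) \left(-2417 + 787\right)}{-3864} - \frac{2135}{-62} = \left(-28\right) \left(-1630\right) \left(- \frac{1}{3864}\right) - - \frac{2135}{62} = 45640 \left(- \frac{1}{3864}\right) + \frac{2135}{62} = - \frac{815}{69} + \frac{2135}{62} = \frac{96785}{4278}$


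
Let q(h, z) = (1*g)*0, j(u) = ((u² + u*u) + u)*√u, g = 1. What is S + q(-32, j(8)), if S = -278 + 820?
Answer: 542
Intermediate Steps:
S = 542
j(u) = √u*(u + 2*u²) (j(u) = ((u² + u²) + u)*√u = (2*u² + u)*√u = (u + 2*u²)*√u = √u*(u + 2*u²))
q(h, z) = 0 (q(h, z) = (1*1)*0 = 1*0 = 0)
S + q(-32, j(8)) = 542 + 0 = 542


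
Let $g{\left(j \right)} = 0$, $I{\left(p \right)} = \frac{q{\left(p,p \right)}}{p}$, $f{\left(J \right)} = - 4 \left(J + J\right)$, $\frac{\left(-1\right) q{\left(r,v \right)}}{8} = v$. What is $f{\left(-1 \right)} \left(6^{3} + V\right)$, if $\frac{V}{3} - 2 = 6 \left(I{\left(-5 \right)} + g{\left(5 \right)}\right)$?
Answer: $624$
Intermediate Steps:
$q{\left(r,v \right)} = - 8 v$
$f{\left(J \right)} = - 8 J$ ($f{\left(J \right)} = - 4 \cdot 2 J = - 8 J$)
$I{\left(p \right)} = -8$ ($I{\left(p \right)} = \frac{\left(-8\right) p}{p} = -8$)
$V = -138$ ($V = 6 + 3 \cdot 6 \left(-8 + 0\right) = 6 + 3 \cdot 6 \left(-8\right) = 6 + 3 \left(-48\right) = 6 - 144 = -138$)
$f{\left(-1 \right)} \left(6^{3} + V\right) = \left(-8\right) \left(-1\right) \left(6^{3} - 138\right) = 8 \left(216 - 138\right) = 8 \cdot 78 = 624$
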